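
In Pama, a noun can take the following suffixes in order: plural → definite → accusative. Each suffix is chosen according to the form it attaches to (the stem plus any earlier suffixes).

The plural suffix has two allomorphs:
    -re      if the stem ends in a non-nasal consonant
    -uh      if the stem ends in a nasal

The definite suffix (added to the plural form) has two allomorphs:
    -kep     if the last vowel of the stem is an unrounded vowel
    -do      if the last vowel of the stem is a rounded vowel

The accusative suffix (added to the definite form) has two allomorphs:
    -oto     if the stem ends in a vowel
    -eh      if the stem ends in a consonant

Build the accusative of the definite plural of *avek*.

avekrekepeh

The final consonant of *avek* is /k/, which is non-nasal, so the plural suffix is -re, giving *avekre*.
Since the last vowel of the plural form *avekre* is /e/ (an unrounded vowel), it takes -kep, giving *avekrekep*.
The final sound of the definite form *avekrekep* is /p/, which is a consonant, so the accusative suffix is -eh, giving *avekrekepeh*.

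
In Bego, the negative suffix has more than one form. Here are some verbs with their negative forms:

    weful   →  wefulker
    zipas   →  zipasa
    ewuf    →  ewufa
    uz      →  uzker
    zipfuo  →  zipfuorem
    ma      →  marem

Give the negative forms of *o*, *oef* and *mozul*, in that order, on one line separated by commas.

The suffix is conditioned by the final sound: -a when the stem ends in a voiceless consonant (*zipas*, *ewuf*); -ker when the stem ends in a voiced consonant (*weful*, *uz*); -rem when the stem ends in a vowel (*zipfuo*, *ma*).
*o* — final sound /o/ (a vowel) → -rem → *orem*.
The final sound of *oef* is /f/, which is a voiceless consonant, so the suffix is -a, giving *oefa*.
*mozul*: final sound = /l/, a voiced consonant → -ker → *mozulker*.

orem, oefa, mozulker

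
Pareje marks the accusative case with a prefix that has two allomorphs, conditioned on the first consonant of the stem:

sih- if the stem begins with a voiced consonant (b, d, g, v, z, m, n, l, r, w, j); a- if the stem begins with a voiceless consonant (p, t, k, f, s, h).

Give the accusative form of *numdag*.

*numdag*: first consonant = /n/, voiced → sih- → *sihnumdag*.

sihnumdag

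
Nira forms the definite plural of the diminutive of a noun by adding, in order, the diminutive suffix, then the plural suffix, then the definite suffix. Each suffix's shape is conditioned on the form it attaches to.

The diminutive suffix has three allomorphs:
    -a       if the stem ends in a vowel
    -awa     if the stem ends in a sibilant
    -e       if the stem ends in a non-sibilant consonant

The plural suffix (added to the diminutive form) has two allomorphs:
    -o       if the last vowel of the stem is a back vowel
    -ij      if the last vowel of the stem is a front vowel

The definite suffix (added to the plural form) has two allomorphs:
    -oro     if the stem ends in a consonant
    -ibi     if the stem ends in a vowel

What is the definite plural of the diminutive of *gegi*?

*gegi* — final sound /i/ (a vowel) → -a → *gegia*.
The diminutive form *gegia*: last vowel = /a/, a back vowel → -o → *gegiao*.
The plural form *gegiao* — final sound /o/ (a vowel) → -ibi → *gegiaoibi*.

gegiaoibi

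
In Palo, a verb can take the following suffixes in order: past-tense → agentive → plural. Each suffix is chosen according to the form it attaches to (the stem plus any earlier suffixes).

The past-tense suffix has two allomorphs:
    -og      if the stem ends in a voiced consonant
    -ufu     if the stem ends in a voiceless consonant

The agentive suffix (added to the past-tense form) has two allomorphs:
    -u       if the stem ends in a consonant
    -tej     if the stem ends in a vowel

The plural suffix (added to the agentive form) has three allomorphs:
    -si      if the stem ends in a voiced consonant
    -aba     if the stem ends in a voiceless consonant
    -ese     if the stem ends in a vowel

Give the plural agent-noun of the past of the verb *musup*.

musupufutejsi

Since the final consonant of *musup* is /p/ (voiceless), it takes -ufu, giving *musupufu*.
Since the final sound of the past-tense form *musupufu* is /u/ (a vowel), it takes -tej, giving *musupufutej*.
The agentive form *musupufutej*: final sound = /j/, a voiced consonant → -si → *musupufutejsi*.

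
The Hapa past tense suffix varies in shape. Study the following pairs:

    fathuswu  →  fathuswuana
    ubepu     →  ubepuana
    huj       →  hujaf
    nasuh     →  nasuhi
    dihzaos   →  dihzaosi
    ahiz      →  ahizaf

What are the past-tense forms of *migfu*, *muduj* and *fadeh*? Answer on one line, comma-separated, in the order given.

The suffix is conditioned by the final sound: -i when the stem ends in a voiceless consonant (*nasuh*, *dihzaos*); -af when the stem ends in a voiced consonant (*huj*, *ahiz*); -ana when the stem ends in a vowel (*fathuswu*, *ubepu*).
The final sound of *migfu* is /u/, which is a vowel, so the suffix is -ana, giving *migfuana*.
The final sound of *muduj* is /j/, which is a voiced consonant, so the suffix is -af, giving *mudujaf*.
Since the final sound of *fadeh* is /h/ (a voiceless consonant), it takes -i, giving *fadehi*.

migfuana, mudujaf, fadehi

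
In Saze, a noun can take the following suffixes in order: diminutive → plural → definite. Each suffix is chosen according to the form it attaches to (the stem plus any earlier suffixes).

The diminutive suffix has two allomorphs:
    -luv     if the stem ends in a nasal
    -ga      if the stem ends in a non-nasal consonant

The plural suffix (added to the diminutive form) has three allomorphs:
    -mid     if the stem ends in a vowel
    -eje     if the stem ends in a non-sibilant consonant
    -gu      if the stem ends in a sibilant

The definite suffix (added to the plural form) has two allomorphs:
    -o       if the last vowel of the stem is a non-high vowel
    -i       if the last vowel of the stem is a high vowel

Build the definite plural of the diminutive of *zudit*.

zuditgamidi

The final consonant of *zudit* is /t/, which is non-nasal, so the diminutive suffix is -ga, giving *zuditga*.
Since the final sound of the diminutive form *zuditga* is /a/ (a vowel), it takes -mid, giving *zuditgamid*.
The plural form *zuditgamid*: last vowel = /i/, a high vowel → -i → *zuditgamidi*.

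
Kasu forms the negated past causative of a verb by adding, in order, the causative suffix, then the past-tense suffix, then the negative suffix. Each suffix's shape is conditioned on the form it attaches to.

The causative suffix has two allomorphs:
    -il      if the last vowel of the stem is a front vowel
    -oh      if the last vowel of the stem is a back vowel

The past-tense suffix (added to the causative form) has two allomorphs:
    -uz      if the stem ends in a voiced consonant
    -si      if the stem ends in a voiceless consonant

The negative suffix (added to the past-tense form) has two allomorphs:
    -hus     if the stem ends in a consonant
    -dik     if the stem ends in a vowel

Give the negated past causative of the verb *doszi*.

The last vowel of *doszi* is /i/, which is a front vowel, so the causative suffix is -il, giving *dosziil*.
The causative form *dosziil* — final consonant /l/ (voiced) → -uz → *dosziiluz*.
The past-tense form *dosziiluz* — final sound /z/ (a consonant) → -hus → *dosziiluzhus*.

dosziiluzhus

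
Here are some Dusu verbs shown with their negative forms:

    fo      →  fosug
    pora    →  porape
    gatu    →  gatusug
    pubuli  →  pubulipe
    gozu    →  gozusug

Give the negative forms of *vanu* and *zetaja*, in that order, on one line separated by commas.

The suffix is conditioned by the last vowel: -sug when the last vowel of the stem is a rounded vowel (*fo*, *gatu*, *gozu*); -pe when the last vowel of the stem is an unrounded vowel (*pora*, *pubuli*).
*vanu*: last vowel = /u/, a rounded vowel → -sug → *vanusug*.
Since the last vowel of *zetaja* is /a/ (an unrounded vowel), it takes -pe, giving *zetajape*.

vanusug, zetajape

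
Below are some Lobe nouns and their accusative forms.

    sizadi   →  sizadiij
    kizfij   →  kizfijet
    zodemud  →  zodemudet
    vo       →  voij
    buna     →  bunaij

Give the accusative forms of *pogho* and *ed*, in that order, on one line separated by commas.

poghoij, edet

The pattern is consonant vs. vowel: -et when the stem ends in a consonant (*kizfij*, *zodemud*); -ij when the stem ends in a vowel (*sizadi*, *vo*, *buna*).
Since the final sound of *pogho* is /o/ (a vowel), it takes -ij, giving *poghoij*.
The final sound of *ed* is /d/, which is a consonant, so the suffix is -et, giving *edet*.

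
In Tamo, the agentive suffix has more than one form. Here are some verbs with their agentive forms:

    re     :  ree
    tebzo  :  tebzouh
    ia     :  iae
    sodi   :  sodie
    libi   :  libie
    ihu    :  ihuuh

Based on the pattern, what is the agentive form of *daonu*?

The suffix is conditioned by the last vowel: -uh when the last vowel of the stem is a rounded vowel (*tebzo*, *ihu*); -e when the last vowel of the stem is an unrounded vowel (*re*, *ia*, *sodi*, *libi*).
Since the last vowel of *daonu* is /u/ (a rounded vowel), it takes -uh, giving *daonuuh*.

daonuuh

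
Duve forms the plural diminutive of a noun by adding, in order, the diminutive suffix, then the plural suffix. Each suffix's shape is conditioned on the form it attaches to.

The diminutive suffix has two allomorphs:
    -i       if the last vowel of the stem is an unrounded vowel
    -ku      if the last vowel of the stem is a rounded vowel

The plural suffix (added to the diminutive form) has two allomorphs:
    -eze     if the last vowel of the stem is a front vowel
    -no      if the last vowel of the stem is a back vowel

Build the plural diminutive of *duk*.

Since the last vowel of *duk* is /u/ (a rounded vowel), it takes -ku, giving *dukku*.
The diminutive form *dukku* — last vowel /u/ (a back vowel) → -no → *dukkuno*.

dukkuno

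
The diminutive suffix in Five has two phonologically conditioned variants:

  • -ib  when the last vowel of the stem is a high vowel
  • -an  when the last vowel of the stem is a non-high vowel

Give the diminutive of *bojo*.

Since the last vowel of *bojo* is /o/ (a non-high vowel), it takes -an, giving *bojoan*.

bojoan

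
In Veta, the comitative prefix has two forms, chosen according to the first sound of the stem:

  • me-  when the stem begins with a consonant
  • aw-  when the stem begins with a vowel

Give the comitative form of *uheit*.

awuheit

Since the first sound of *uheit* is /u/ (a vowel), it takes aw-, giving *awuheit*.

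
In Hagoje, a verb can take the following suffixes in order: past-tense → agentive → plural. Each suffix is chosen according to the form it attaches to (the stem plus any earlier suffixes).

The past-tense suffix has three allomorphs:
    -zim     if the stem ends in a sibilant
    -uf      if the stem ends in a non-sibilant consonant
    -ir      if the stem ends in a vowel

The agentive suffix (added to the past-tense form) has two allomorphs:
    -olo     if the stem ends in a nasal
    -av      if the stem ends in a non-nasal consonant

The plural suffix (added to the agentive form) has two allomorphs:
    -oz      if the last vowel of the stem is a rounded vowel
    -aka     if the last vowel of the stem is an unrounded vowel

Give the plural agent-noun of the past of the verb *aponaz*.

Since the final sound of *aponaz* is /z/ (a sibilant), it takes -zim, giving *aponazzim*.
Since the final consonant of the past-tense form *aponazzim* is /m/ (a nasal), it takes -olo, giving *aponazzimolo*.
The agentive form *aponazzimolo* — last vowel /o/ (a rounded vowel) → -oz → *aponazzimolooz*.

aponazzimolooz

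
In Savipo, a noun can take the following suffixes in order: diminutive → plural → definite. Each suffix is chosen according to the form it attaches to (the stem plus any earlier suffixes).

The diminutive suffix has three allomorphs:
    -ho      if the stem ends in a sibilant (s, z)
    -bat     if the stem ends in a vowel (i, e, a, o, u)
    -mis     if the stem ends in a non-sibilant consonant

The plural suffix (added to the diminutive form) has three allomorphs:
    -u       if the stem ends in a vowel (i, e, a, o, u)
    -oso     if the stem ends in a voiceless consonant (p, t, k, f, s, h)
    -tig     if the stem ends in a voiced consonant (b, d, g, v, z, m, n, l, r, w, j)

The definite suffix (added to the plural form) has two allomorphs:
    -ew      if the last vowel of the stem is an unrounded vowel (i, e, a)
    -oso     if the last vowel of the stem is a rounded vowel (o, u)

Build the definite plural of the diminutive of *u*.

ubatosooso

The final sound of *u* is /u/, which is a vowel, so the diminutive suffix is -bat, giving *ubat*.
The final sound of the diminutive form *ubat* is /t/, which is a voiceless consonant, so the plural suffix is -oso, giving *ubatoso*.
The last vowel of the plural form *ubatoso* is /o/, which is a rounded vowel, so the definite suffix is -oso, giving *ubatosooso*.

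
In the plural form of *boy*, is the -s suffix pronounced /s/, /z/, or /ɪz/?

/z/

The stem *boy* ends in a voiced non-sibilant sound.
The plural suffix surfaces as /ɪz/ after sibilants, /s/ after other voiceless consonants, and /z/ after other voiced sounds.
So the plural -s on *boy* is pronounced /z/.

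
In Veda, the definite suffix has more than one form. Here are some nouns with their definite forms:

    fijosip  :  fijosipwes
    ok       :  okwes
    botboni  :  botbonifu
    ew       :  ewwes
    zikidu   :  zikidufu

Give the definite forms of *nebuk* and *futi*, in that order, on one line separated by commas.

Looking at the final sound of each stem: -wes when the stem ends in a consonant (*fijosip*, *ok*, *ew*); -fu when the stem ends in a vowel (*botboni*, *zikidu*).
Since the final sound of *nebuk* is /k/ (a consonant), it takes -wes, giving *nebukwes*.
*futi*: final sound = /i/, a vowel → -fu → *futifu*.

nebukwes, futifu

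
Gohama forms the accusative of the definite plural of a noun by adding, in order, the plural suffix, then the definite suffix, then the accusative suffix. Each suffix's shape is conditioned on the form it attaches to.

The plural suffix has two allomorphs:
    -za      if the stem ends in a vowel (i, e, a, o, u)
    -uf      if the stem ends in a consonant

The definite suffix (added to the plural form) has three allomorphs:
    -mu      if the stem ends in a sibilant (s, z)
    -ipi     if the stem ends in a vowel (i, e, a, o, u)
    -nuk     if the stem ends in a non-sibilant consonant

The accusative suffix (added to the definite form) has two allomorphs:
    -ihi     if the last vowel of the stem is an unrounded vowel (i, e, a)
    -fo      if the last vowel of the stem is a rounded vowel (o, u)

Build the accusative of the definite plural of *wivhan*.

The final sound of *wivhan* is /n/, which is a consonant, so the plural suffix is -uf, giving *wivhanuf*.
Since the final sound of the plural form *wivhanuf* is /f/ (a non-sibilant consonant), it takes -nuk, giving *wivhanufnuk*.
Since the last vowel of the definite form *wivhanufnuk* is /u/ (a rounded vowel), it takes -fo, giving *wivhanufnukfo*.

wivhanufnukfo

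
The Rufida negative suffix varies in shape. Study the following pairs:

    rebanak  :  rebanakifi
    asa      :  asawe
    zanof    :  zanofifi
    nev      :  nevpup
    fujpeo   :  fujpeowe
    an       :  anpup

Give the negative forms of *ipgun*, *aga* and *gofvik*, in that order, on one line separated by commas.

ipgunpup, agawe, gofvikifi

The pattern is voicing of the final sound: -ifi when the stem ends in a voiceless consonant (*rebanak*, *zanof*); -pup when the stem ends in a voiced consonant (*nev*, *an*); -we when the stem ends in a vowel (*asa*, *fujpeo*).
The final sound of *ipgun* is /n/, which is a voiced consonant, so the suffix is -pup, giving *ipgunpup*.
Since the final sound of *aga* is /a/ (a vowel), it takes -we, giving *agawe*.
The final sound of *gofvik* is /k/, which is a voiceless consonant, so the suffix is -ifi, giving *gofvikifi*.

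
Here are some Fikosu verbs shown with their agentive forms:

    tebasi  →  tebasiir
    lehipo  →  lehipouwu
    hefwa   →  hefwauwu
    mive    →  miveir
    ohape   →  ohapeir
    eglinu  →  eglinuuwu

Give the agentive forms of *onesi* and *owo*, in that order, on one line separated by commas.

The pattern is front/back vowel harmony: -ir when the last vowel of the stem is a front vowel (*tebasi*, *mive*, *ohape*); -uwu when the last vowel of the stem is a back vowel (*lehipo*, *hefwa*, *eglinu*).
*onesi*: last vowel = /i/, a front vowel → -ir → *onesiir*.
The last vowel of *owo* is /o/, which is a back vowel, so the suffix is -uwu, giving *owouwu*.

onesiir, owouwu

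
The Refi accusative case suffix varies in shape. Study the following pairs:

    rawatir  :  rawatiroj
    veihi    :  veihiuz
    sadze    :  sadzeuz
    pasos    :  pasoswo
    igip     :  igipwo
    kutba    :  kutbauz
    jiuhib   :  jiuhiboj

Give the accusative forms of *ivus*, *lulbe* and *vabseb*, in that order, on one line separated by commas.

ivuswo, lulbeuz, vabseboj

The pattern is voicing of the final sound: -wo when the stem ends in a voiceless consonant (*pasos*, *igip*); -oj when the stem ends in a voiced consonant (*rawatir*, *jiuhib*); -uz when the stem ends in a vowel (*veihi*, *sadze*, *kutba*).
*ivus* — final sound /s/ (a voiceless consonant) → -wo → *ivuswo*.
*lulbe* — final sound /e/ (a vowel) → -uz → *lulbeuz*.
The final sound of *vabseb* is /b/, which is a voiced consonant, so the suffix is -oj, giving *vabseboj*.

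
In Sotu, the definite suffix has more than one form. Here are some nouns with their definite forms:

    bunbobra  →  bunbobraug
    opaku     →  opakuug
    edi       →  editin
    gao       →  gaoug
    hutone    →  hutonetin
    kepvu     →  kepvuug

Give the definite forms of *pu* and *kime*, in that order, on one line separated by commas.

puug, kimetin

Looking at the last vowel of each stem: -tin when the last vowel of the stem is a front vowel (*edi*, *hutone*); -ug when the last vowel of the stem is a back vowel (*bunbobra*, *opaku*, *gao*, *kepvu*).
*pu*: last vowel = /u/, a back vowel → -ug → *puug*.
*kime* — last vowel /e/ (a front vowel) → -tin → *kimetin*.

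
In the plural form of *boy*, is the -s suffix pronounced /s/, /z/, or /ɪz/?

/z/

The stem *boy* ends in a voiced non-sibilant sound.
The plural suffix surfaces as /ɪz/ after sibilants, /s/ after other voiceless consonants, and /z/ after other voiced sounds.
So the plural -s on *boy* is pronounced /z/.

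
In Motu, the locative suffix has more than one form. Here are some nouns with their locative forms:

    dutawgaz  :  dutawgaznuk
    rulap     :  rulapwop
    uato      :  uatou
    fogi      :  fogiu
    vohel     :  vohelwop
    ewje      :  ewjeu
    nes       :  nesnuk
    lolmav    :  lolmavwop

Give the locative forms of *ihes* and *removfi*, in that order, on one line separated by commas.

The pattern is sibilance of the final sound: -nuk when the stem ends in a sibilant (*dutawgaz*, *nes*); -wop when the stem ends in a non-sibilant consonant (*rulap*, *vohel*, *lolmav*); -u when the stem ends in a vowel (*uato*, *fogi*, *ewje*).
The final sound of *ihes* is /s/, which is a sibilant, so the suffix is -nuk, giving *ihesnuk*.
The final sound of *removfi* is /i/, which is a vowel, so the suffix is -u, giving *removfiu*.

ihesnuk, removfiu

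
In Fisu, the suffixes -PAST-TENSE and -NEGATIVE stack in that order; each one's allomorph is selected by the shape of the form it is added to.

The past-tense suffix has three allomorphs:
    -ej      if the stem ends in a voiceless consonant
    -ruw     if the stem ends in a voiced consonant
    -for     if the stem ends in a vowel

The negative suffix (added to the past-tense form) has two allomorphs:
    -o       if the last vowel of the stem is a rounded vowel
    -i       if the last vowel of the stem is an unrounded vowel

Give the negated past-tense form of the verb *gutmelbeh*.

*gutmelbeh* — final sound /h/ (a voiceless consonant) → -ej → *gutmelbehej*.
Since the last vowel of the past-tense form *gutmelbehej* is /e/ (an unrounded vowel), it takes -i, giving *gutmelbeheji*.

gutmelbeheji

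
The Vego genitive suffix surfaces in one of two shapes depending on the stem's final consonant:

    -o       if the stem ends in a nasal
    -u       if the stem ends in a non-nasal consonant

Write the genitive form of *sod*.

Since the final consonant of *sod* is /d/ (non-nasal), it takes -u, giving *sodu*.

sodu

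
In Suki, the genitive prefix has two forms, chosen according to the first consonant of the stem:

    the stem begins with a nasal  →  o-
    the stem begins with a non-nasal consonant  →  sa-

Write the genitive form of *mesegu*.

omesegu

Since the first consonant of *mesegu* is /m/ (a nasal), it takes o-, giving *omesegu*.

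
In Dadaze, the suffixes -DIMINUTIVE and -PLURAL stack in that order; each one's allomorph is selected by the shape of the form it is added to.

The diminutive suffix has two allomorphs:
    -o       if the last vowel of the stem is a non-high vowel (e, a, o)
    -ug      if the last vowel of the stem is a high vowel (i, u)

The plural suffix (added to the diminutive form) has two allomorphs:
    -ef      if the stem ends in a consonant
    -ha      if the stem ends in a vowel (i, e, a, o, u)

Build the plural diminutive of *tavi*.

Since the last vowel of *tavi* is /i/ (a high vowel), it takes -ug, giving *taviug*.
Since the final sound of the diminutive form *taviug* is /g/ (a consonant), it takes -ef, giving *taviugef*.

taviugef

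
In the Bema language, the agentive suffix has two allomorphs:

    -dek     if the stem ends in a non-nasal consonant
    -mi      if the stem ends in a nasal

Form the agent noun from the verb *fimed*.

fimeddek

*fimed*: final consonant = /d/, non-nasal → -dek → *fimeddek*.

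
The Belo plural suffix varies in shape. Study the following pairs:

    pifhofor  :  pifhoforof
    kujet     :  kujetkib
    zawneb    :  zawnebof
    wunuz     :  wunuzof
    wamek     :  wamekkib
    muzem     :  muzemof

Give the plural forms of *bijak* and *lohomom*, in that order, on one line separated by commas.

bijakkib, lohomomof

The alternation tracks the final consonant of the stem — -kib when the stem ends in a voiceless consonant (*kujet*, *wamek*); -of when the stem ends in a voiced consonant (*pifhofor*, *zawneb*, *wunuz*, *muzem*).
*bijak*: final consonant = /k/, voiceless → -kib → *bijakkib*.
*lohomom*: final consonant = /m/, voiced → -of → *lohomomof*.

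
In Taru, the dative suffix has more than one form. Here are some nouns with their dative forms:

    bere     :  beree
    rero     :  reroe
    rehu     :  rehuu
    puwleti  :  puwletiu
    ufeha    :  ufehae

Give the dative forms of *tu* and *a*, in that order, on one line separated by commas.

tuu, ae

The suffix is conditioned by the last vowel: -u when the last vowel of the stem is a high vowel (*rehu*, *puwleti*); -e when the last vowel of the stem is a non-high vowel (*bere*, *rero*, *ufeha*).
The last vowel of *tu* is /u/, which is a high vowel, so the suffix is -u, giving *tuu*.
*a*: last vowel = /a/, a non-high vowel → -e → *ae*.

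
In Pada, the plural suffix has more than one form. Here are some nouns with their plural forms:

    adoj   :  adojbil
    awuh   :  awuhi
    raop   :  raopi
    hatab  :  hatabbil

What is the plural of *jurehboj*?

Looking at the final consonant of each stem: -i when the stem ends in a voiceless consonant (*awuh*, *raop*); -bil when the stem ends in a voiced consonant (*adoj*, *hatab*).
The final consonant of *jurehboj* is /j/, which is voiced, so the suffix is -bil, giving *jurehbojbil*.

jurehbojbil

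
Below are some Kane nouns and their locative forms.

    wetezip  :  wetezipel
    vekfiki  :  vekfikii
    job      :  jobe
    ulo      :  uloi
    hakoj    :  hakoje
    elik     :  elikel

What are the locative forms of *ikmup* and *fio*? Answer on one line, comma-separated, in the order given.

The pattern is voicing of the final sound: -el when the stem ends in a voiceless consonant (*wetezip*, *elik*); -e when the stem ends in a voiced consonant (*job*, *hakoj*); -i when the stem ends in a vowel (*vekfiki*, *ulo*).
*ikmup*: final sound = /p/, a voiceless consonant → -el → *ikmupel*.
The final sound of *fio* is /o/, which is a vowel, so the suffix is -i, giving *fioi*.

ikmupel, fioi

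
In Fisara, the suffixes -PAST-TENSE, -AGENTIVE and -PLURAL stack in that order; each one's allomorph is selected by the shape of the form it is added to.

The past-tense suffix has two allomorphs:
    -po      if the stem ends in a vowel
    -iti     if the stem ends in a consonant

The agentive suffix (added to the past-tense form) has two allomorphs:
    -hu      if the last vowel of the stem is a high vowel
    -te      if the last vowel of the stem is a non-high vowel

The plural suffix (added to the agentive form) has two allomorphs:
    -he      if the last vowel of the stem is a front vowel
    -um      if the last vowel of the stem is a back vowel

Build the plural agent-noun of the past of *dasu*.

Since the final sound of *dasu* is /u/ (a vowel), it takes -po, giving *dasupo*.
The past-tense form *dasupo* — last vowel /o/ (a non-high vowel) → -te → *dasupote*.
The agentive form *dasupote*: last vowel = /e/, a front vowel → -he → *dasupotehe*.

dasupotehe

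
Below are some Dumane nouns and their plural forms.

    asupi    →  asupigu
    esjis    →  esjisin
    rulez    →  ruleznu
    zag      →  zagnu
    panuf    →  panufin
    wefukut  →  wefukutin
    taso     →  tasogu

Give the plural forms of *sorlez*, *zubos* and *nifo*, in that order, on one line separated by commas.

The pattern is voicing of the final sound: -in when the stem ends in a voiceless consonant (*esjis*, *panuf*, *wefukut*); -nu when the stem ends in a voiced consonant (*rulez*, *zag*); -gu when the stem ends in a vowel (*asupi*, *taso*).
Since the final sound of *sorlez* is /z/ (a voiced consonant), it takes -nu, giving *sorleznu*.
*zubos*: final sound = /s/, a voiceless consonant → -in → *zubosin*.
The final sound of *nifo* is /o/, which is a vowel, so the suffix is -gu, giving *nifogu*.

sorleznu, zubosin, nifogu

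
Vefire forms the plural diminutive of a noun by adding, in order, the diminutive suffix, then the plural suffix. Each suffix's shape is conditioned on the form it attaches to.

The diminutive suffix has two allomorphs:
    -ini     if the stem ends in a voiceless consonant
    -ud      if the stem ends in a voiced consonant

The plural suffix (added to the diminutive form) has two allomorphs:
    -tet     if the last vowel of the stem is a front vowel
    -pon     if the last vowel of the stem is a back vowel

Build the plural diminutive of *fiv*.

fivudpon

*fiv* — final consonant /v/ (voiced) → -ud → *fivud*.
Since the last vowel of the diminutive form *fivud* is /u/ (a back vowel), it takes -pon, giving *fivudpon*.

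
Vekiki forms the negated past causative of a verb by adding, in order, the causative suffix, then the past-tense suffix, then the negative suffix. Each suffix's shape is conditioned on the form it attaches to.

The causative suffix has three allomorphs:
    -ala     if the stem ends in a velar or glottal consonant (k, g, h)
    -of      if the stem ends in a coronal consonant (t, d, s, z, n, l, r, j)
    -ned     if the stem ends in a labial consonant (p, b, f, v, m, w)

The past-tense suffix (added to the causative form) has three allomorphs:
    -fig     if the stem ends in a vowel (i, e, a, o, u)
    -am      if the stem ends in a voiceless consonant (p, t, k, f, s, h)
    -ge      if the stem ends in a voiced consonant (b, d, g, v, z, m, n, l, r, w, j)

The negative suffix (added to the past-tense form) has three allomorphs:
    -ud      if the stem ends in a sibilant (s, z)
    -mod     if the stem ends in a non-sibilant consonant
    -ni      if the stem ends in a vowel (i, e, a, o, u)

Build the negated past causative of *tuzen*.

Since the final consonant of *tuzen* is /n/ (coronal), it takes -of, giving *tuzenof*.
The causative form *tuzenof*: final sound = /f/, a voiceless consonant → -am → *tuzenofam*.
Since the final sound of the past-tense form *tuzenofam* is /m/ (a non-sibilant consonant), it takes -mod, giving *tuzenofammod*.

tuzenofammod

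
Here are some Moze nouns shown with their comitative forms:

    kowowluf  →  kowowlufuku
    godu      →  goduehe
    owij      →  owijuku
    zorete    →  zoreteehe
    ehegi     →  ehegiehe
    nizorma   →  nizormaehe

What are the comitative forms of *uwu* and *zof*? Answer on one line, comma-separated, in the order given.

The alternation tracks the final sound of the stem — -uku when the stem ends in a consonant (*kowowluf*, *owij*); -ehe when the stem ends in a vowel (*godu*, *zorete*, *ehegi*, *nizorma*).
*uwu* — final sound /u/ (a vowel) → -ehe → *uwuehe*.
*zof*: final sound = /f/, a consonant → -uku → *zofuku*.

uwuehe, zofuku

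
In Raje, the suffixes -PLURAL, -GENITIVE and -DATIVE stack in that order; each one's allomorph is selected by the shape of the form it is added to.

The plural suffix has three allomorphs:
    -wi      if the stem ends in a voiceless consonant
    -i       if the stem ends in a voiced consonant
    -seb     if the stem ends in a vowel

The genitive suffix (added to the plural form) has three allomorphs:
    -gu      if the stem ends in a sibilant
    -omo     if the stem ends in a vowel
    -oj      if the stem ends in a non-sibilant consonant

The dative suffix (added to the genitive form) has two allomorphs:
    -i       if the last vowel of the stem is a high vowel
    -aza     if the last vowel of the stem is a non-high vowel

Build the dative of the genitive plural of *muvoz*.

The final sound of *muvoz* is /z/, which is a voiced consonant, so the plural suffix is -i, giving *muvozi*.
The plural form *muvozi* — final sound /i/ (a vowel) → -omo → *muvoziomo*.
The genitive form *muvoziomo*: last vowel = /o/, a non-high vowel → -aza → *muvoziomoaza*.

muvoziomoaza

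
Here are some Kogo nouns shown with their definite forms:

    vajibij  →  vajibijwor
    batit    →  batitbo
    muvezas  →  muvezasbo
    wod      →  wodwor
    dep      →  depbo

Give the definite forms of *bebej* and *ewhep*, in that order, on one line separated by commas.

The pattern is voicing of the final consonant: -bo when the stem ends in a voiceless consonant (*batit*, *muvezas*, *dep*); -wor when the stem ends in a voiced consonant (*vajibij*, *wod*).
*bebej*: final consonant = /j/, voiced → -wor → *bebejwor*.
The final consonant of *ewhep* is /p/, which is voiceless, so the suffix is -bo, giving *ewhepbo*.

bebejwor, ewhepbo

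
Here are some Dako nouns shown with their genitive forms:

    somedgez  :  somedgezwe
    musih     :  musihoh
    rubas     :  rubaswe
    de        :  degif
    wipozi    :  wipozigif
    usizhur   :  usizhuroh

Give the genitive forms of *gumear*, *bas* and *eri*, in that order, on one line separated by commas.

The pattern is sibilance of the final sound: -we when the stem ends in a sibilant (*somedgez*, *rubas*); -oh when the stem ends in a non-sibilant consonant (*musih*, *usizhur*); -gif when the stem ends in a vowel (*de*, *wipozi*).
Since the final sound of *gumear* is /r/ (a non-sibilant consonant), it takes -oh, giving *gumearoh*.
*bas* — final sound /s/ (a sibilant) → -we → *baswe*.
Since the final sound of *eri* is /i/ (a vowel), it takes -gif, giving *erigif*.

gumearoh, baswe, erigif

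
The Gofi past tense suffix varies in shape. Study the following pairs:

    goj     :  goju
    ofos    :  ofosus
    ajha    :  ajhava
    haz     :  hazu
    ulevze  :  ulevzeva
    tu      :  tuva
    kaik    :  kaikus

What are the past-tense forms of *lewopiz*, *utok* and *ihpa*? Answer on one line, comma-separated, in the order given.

The alternation tracks the final sound of the stem — -us when the stem ends in a voiceless consonant (*ofos*, *kaik*); -u when the stem ends in a voiced consonant (*goj*, *haz*); -va when the stem ends in a vowel (*ajha*, *ulevze*, *tu*).
The final sound of *lewopiz* is /z/, which is a voiced consonant, so the suffix is -u, giving *lewopizu*.
*utok* — final sound /k/ (a voiceless consonant) → -us → *utokus*.
Since the final sound of *ihpa* is /a/ (a vowel), it takes -va, giving *ihpava*.

lewopizu, utokus, ihpava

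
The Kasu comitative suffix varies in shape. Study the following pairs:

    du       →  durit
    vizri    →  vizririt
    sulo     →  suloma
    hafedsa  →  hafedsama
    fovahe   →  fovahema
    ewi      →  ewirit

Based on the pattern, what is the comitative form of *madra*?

madrama

The pattern is height harmony: -rit when the last vowel of the stem is a high vowel (*du*, *vizri*, *ewi*); -ma when the last vowel of the stem is a non-high vowel (*sulo*, *hafedsa*, *fovahe*).
The last vowel of *madra* is /a/, which is a non-high vowel, so the suffix is -ma, giving *madrama*.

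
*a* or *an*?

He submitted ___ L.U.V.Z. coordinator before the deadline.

The indefinite article is chosen by the initial *sound* of the following word, not its spelling.
The initialism *L.U.V.Z.* is read letter by letter; the first letter, L, is pronounced /ɛl/, which begins with a vowel sound.
So the article is *an*: He submitted an L.U.V.Z. coordinator before the deadline.

an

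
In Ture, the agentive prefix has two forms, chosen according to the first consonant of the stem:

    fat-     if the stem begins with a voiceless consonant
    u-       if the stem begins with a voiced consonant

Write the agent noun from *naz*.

The first consonant of *naz* is /n/, which is voiced, so the prefix is u-, giving *unaz*.

unaz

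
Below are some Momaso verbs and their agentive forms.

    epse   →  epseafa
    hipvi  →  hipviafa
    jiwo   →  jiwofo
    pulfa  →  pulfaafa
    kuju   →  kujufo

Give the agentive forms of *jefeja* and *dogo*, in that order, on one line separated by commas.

jefejaafa, dogofo

The alternation tracks the last vowel of the stem — -fo when the last vowel of the stem is a rounded vowel (*jiwo*, *kuju*); -afa when the last vowel of the stem is an unrounded vowel (*epse*, *hipvi*, *pulfa*).
The last vowel of *jefeja* is /a/, which is an unrounded vowel, so the suffix is -afa, giving *jefejaafa*.
Since the last vowel of *dogo* is /o/ (a rounded vowel), it takes -fo, giving *dogofo*.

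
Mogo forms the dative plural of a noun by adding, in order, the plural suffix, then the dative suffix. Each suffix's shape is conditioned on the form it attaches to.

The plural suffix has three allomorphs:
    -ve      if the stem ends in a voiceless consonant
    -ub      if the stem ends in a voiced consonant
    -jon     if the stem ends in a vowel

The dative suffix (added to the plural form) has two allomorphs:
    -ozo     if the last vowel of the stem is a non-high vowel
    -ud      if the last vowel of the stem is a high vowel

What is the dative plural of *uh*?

*uh*: final sound = /h/, a voiceless consonant → -ve → *uhve*.
The last vowel of the plural form *uhve* is /e/, which is a non-high vowel, so the dative suffix is -ozo, giving *uhveozo*.

uhveozo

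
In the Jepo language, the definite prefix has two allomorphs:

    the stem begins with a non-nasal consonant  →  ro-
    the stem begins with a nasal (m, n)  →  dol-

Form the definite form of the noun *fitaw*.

Since the first consonant of *fitaw* is /f/ (non-nasal), it takes ro-, giving *rofitaw*.

rofitaw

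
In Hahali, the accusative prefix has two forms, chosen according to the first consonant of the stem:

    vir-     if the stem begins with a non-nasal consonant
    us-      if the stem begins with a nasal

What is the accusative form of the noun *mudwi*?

usmudwi

*mudwi* — first consonant /m/ (a nasal) → us- → *usmudwi*.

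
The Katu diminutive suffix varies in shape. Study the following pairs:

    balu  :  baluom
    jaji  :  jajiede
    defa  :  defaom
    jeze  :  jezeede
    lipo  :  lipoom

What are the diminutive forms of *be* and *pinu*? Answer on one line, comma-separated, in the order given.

beede, pinuom

The alternation tracks the last vowel of the stem — -ede when the last vowel of the stem is a front vowel (*jaji*, *jeze*); -om when the last vowel of the stem is a back vowel (*balu*, *defa*, *lipo*).
The last vowel of *be* is /e/, which is a front vowel, so the suffix is -ede, giving *beede*.
*pinu*: last vowel = /u/, a back vowel → -om → *pinuom*.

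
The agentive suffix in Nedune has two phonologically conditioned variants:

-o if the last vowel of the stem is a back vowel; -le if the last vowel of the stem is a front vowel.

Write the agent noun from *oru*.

oruo

*oru*: last vowel = /u/, a back vowel → -o → *oruo*.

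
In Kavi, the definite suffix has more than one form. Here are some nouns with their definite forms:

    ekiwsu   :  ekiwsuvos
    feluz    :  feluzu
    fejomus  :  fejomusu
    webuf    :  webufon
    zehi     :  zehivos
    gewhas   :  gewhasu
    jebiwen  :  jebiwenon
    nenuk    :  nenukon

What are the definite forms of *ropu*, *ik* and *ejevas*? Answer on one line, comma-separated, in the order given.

The suffix is conditioned by the final sound: -u when the stem ends in a sibilant (*feluz*, *fejomus*, *gewhas*); -on when the stem ends in a non-sibilant consonant (*webuf*, *jebiwen*, *nenuk*); -vos when the stem ends in a vowel (*ekiwsu*, *zehi*).
The final sound of *ropu* is /u/, which is a vowel, so the suffix is -vos, giving *ropuvos*.
*ik* — final sound /k/ (a non-sibilant consonant) → -on → *ikon*.
Since the final sound of *ejevas* is /s/ (a sibilant), it takes -u, giving *ejevasu*.

ropuvos, ikon, ejevasu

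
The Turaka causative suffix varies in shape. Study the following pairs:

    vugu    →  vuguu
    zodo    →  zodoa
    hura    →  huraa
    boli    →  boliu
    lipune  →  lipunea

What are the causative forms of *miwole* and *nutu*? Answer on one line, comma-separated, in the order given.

miwolea, nutuu

The pattern is height harmony: -u when the last vowel of the stem is a high vowel (*vugu*, *boli*); -a when the last vowel of the stem is a non-high vowel (*zodo*, *hura*, *lipune*).
*miwole*: last vowel = /e/, a non-high vowel → -a → *miwolea*.
Since the last vowel of *nutu* is /u/ (a high vowel), it takes -u, giving *nutuu*.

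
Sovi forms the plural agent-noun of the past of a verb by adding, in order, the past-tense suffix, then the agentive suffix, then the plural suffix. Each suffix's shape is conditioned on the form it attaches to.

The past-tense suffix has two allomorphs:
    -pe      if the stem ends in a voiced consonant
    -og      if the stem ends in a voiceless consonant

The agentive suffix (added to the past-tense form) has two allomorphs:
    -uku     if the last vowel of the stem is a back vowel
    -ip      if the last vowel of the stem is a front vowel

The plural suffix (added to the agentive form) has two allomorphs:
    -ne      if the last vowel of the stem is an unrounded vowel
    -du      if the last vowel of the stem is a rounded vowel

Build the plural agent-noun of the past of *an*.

Since the final consonant of *an* is /n/ (voiced), it takes -pe, giving *anpe*.
The last vowel of the past-tense form *anpe* is /e/, which is a front vowel, so the agentive suffix is -ip, giving *anpeip*.
The last vowel of the agentive form *anpeip* is /i/, which is an unrounded vowel, so the plural suffix is -ne, giving *anpeipne*.

anpeipne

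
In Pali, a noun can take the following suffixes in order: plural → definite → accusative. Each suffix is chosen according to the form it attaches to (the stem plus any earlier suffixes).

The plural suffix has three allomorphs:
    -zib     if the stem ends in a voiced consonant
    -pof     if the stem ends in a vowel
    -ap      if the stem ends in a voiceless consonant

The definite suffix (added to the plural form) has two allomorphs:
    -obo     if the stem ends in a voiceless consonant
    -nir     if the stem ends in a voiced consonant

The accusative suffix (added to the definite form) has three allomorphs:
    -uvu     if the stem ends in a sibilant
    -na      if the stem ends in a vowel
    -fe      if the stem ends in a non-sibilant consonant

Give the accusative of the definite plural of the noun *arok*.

arokapobona

The final sound of *arok* is /k/, which is a voiceless consonant, so the plural suffix is -ap, giving *arokap*.
The final consonant of the plural form *arokap* is /p/, which is voiceless, so the definite suffix is -obo, giving *arokapobo*.
The final sound of the definite form *arokapobo* is /o/, which is a vowel, so the accusative suffix is -na, giving *arokapobona*.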